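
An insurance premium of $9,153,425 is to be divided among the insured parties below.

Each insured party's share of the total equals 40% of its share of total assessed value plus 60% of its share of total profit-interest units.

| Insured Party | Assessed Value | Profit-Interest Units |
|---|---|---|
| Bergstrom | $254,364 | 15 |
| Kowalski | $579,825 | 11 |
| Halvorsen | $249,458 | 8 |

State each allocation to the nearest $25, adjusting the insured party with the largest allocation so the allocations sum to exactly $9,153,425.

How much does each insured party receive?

Totals — assessed value 1,083,647, profit-interest units 34.
Composite weights (40% assessed value + 60% profit-interest units): Bergstrom 0.3586; Kowalski 0.4081; Halvorsen 0.2333.
Raw shares: Bergstrom 3,282,397.27; Kowalski 3,735,923.81; Halvorsen 2,135,103.92.
At nearest $25: Bergstrom $3,282,400; Kowalski $3,735,925; Halvorsen $2,135,100. Sum = $9,153,425.
Sum already equals the total — no adjustment.

Bergstrom: $3,282,400; Kowalski: $3,735,925; Halvorsen: $2,135,100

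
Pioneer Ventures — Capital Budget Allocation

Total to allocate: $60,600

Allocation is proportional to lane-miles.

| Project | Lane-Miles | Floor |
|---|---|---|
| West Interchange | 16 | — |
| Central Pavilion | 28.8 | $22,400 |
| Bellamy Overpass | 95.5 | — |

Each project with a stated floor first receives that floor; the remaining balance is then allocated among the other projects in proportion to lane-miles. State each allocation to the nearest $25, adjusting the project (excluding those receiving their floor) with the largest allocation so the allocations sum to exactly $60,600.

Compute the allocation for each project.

Guaranteed amounts: Central Pavilion $22,400. Balance $38,200.
Balance split over remaining lane-miles 111.5: West Interchange 5,481.61 → $5,475; Bellamy Overpass 32,718.39 → $32,725.

West Interchange: $5,475 | Central Pavilion: $22,400 | Bellamy Overpass: $32,725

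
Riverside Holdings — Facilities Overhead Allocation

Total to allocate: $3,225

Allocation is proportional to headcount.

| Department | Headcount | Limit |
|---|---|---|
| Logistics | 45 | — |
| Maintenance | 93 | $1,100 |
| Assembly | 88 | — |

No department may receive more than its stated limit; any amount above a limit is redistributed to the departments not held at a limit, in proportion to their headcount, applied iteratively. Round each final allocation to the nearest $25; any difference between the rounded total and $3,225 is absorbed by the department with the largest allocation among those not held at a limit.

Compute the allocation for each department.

Logistics: $725; Maintenance: $1,100; Assembly: $1,400

Combined headcount = 226.
Pro-rata shares before constraints: Logistics 642.15; Maintenance 1,327.10; Assembly 1,255.75.
Cap binds for Maintenance ($1,100); balance $2,125 reallocated over remaining headcount 133.
Redistributed shares: Logistics 718.98 → $725; Assembly 1,406.02 → $1,400.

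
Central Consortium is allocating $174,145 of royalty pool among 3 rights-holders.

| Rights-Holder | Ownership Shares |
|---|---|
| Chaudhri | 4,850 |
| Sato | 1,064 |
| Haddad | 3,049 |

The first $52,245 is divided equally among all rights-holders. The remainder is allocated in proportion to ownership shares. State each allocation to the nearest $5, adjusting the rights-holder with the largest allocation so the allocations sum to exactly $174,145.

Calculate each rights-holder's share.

$52,245 shared equally gives $17,415 per rights-holder.
Remainder $121,900 by ownership shares (total 8,963): Chaudhri 65,961.73 → $65,960; Sato 14,470.78 → $14,470; Haddad 41,467.49 → $41,465.
Rounding difference +$5 on remainder applied to Chaudhri.
Totals: Chaudhri $17,415 + $65,965 = $83,380; Sato $17,415 + $14,470 = $31,885; Haddad $17,415 + $41,465 = $58,880.

Chaudhri: $83,380; Sato: $31,885; Haddad: $58,880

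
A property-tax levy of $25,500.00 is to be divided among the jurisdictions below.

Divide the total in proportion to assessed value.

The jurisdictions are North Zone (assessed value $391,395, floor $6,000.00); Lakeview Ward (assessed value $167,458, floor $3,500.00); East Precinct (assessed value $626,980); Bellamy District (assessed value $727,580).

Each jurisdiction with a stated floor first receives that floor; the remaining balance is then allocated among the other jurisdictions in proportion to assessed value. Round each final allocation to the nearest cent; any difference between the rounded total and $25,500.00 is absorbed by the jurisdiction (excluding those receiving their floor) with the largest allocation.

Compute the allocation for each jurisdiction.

North Zone: $6,000.00; Lakeview Ward: $3,500.00; East Precinct: $7,405.86; Bellamy District: $8,594.14

Guaranteed amounts: North Zone $6,000.00; Lakeview Ward $3,500.00. Remaining pool $16,000.00.
Remaining pool split over remaining assessed value 1,354,560: East Precinct 7,405.8587 → $7,405.86; Bellamy District 8,594.1413 → $8,594.14.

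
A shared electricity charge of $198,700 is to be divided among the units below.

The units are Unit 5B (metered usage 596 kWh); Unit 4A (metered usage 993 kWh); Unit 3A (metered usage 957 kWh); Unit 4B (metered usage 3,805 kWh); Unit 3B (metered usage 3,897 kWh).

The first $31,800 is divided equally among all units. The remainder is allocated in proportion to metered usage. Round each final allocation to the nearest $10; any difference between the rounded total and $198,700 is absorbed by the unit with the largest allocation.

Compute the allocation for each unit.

Unit 5B: $16,070 · Unit 4A: $22,530 · Unit 3A: $21,950 · Unit 4B: $68,330 · Unit 3B: $69,820

First tranche $31,800 split equally: $6,360 each.
Remainder $166,900 by metered usage (total 10,248): Unit 5B 9,706.52 → $9,710; Unit 4A 16,172.10 → $16,170; Unit 3A 15,585.80 → $15,590; Unit 4B 61,968.63 → $61,970; Unit 3B 63,466.95 → $63,470.
Rounding difference −$10 on remainder applied to Unit 3B.
Totals: Unit 5B $6,360 + $9,710 = $16,070; Unit 4A $6,360 + $16,170 = $22,530; Unit 3A $6,360 + $15,590 = $21,950; Unit 4B $6,360 + $61,970 = $68,330; Unit 3B $6,360 + $63,460 = $69,820.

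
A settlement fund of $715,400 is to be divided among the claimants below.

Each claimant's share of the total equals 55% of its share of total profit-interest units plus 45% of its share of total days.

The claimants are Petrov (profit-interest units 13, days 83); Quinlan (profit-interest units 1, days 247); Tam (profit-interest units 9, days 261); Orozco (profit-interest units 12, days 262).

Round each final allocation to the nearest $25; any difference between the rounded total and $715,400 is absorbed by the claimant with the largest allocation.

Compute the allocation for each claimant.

Profit-interest units total 35; days total 853.
Composite weights (55% profit-interest units + 45% days): Petrov 0.2481; Quinlan 0.1460; Tam 0.2791; Orozco 0.3268.
Unrounded shares: Petrov 177,470.96; Quinlan 104,462.06; Tam 199,681.79; Orozco 233,785.20.
At nearest $25: Petrov $177,475; Quinlan $104,450; Tam $199,675; Orozco $233,775. Sum = $715,375.
Difference $715,400 − $715,375 = +$25 applied to largest allocation (Orozco): Orozco becomes $233,800.

Petrov: $177,475 | Quinlan: $104,450 | Tam: $199,675 | Orozco: $233,800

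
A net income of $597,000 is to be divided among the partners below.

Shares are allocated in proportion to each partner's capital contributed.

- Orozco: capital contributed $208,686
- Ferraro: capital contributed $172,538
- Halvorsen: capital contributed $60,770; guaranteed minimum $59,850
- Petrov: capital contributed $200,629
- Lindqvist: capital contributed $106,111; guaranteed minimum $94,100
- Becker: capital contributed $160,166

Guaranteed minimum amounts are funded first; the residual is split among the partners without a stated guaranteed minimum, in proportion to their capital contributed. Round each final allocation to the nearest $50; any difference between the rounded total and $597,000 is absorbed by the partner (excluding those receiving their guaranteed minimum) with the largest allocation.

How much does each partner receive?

Orozco: $124,600 · Ferraro: $103,000 · Halvorsen: $59,850 · Petrov: $119,800 · Lindqvist: $94,100 · Becker: $95,650

Fund the minimums — Halvorsen $59,850; Lindqvist $94,100. Residual $443,050.
Residual split over remaining capital contributed 742,019: Orozco 124,603.73 → $124,600; Ferraro 103,020.22 → $103,000; Petrov 119,793.00 → $119,800; Becker 95,633.06 → $95,650.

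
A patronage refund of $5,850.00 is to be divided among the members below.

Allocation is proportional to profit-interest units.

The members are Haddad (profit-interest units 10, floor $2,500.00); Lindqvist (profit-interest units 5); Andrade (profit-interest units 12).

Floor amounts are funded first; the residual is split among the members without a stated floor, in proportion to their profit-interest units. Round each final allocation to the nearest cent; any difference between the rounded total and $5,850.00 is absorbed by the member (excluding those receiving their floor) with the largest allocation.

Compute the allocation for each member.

Haddad: $2,500.00; Lindqvist: $985.29; Andrade: $2,364.71

Minimums first: Haddad $2,500.00. Residual $3,350.00.
Residual split over remaining profit-interest units 17: Lindqvist 985.2941 → $985.29; Andrade 2,364.7059 → $2,364.71.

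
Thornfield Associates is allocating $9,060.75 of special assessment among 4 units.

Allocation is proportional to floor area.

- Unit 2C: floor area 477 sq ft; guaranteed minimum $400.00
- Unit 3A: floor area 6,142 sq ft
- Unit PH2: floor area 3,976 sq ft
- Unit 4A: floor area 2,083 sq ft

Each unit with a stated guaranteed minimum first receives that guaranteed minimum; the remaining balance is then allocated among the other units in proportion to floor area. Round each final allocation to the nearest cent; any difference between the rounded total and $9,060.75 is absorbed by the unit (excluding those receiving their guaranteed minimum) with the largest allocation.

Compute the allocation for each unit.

Minimums first: Unit 2C $400.00. Balance $8,660.75.
Balance split over remaining floor area 12,201: Unit 3A 4,359.8333 → $4,359.83; Unit PH2 2,822.3213 → $2,822.32; Unit 4A 1,478.5954 → $1,478.60.

Unit 2C: $400.00 | Unit 3A: $4,359.83 | Unit PH2: $2,822.32 | Unit 4A: $1,478.60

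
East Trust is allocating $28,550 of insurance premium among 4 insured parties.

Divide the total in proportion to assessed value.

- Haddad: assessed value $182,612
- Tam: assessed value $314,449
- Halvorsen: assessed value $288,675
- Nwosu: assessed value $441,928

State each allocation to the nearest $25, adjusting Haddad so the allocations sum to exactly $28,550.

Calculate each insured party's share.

Haddad: $4,225 | Tam: $7,325 | Halvorsen: $6,725 | Nwosu: $10,275

Combined assessed value = 1,227,664.
Raw shares: Haddad 182,612/1,227,664 × $28,550 = 4,246.74; Tam 314,449/1,227,664 × $28,550 = 7,312.68; Halvorsen 288,675/1,227,664 × $28,550 = 6,713.30; Nwosu 441,928/1,227,664 × $28,550 = 10,277.28.
After rounding ($25): Haddad $4,250; Tam $7,325; Halvorsen $6,725; Nwosu $10,275. Sum = $28,575.
Difference $28,550 − $28,575 = −$25 applied to Haddad: Haddad becomes $4,225.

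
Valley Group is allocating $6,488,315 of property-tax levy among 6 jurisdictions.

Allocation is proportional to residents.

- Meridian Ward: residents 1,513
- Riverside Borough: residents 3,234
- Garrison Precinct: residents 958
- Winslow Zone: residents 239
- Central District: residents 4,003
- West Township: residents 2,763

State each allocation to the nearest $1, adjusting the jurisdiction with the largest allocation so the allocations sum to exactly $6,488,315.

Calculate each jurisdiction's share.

Meridian Ward: $772,370 · Riverside Borough: $1,650,921 · Garrison Precinct: $489,048 · Winslow Zone: $122,007 · Central District: $2,043,488 · West Township: $1,410,481

Residents total: 12,710.
Unrounded shares: Meridian Ward 1,513/12,710 × $6,488,315 = 772,369.83; Riverside Borough 3,234/12,710 × $6,488,315 = 1,650,921.38; Garrison Precinct 958/12,710 × $6,488,315 = 489,048.45; Winslow Zone 239/12,710 × $6,488,315 = 122,006.87; Central District 4,003/12,710 × $6,488,315 = 2,043,487.41; West Township 2,763/12,710 × $6,488,315 = 1,410,481.07.
At nearest $1: Meridian Ward $772,370; Riverside Borough $1,650,921; Garrison Precinct $489,048; Winslow Zone $122,007; Central District $2,043,487; West Township $1,410,481. Sum = $6,488,314.
Difference $6,488,315 − $6,488,314 = +$1 applied to largest allocation (Central District): Central District becomes $2,043,488.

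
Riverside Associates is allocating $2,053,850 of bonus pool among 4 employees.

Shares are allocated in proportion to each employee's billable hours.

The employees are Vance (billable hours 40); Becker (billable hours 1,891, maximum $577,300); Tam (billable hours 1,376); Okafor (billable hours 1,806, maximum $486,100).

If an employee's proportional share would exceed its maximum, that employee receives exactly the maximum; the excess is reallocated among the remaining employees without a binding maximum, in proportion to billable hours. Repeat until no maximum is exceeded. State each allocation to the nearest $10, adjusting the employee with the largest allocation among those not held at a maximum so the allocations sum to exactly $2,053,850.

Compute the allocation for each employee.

Vance: $27,980 | Becker: $577,300 | Tam: $962,470 | Okafor: $486,100

Billable hours total: 5,113.
Unconstrained shares: Vance 16,067.67; Becker 759,599.13; Tam 552,727.87; Okafor 725,455.33.
Capped: Becker ($577,300), Okafor ($486,100); remaining pool $990,450 reallocated over remaining billable hours 1,416.
Remaining shares: Vance 27,978.81 → $27,980; Tam 962,471.19 → $962,470.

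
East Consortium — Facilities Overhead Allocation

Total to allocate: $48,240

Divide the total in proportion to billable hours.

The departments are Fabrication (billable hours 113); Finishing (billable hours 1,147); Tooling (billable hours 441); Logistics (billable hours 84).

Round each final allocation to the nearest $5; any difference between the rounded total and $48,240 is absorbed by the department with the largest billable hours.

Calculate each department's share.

Combined billable hours = 1,785.
Unrounded shares: Fabrication 113/1,785 × $48,240 = 3,053.85; Finishing 1,147/1,785 × $48,240 = 30,997.92; Tooling 441/1,785 × $48,240 = 11,918.12; Logistics 84/1,785 × $48,240 = 2,270.12.
Rounded to nearest $5: Fabrication $3,055; Finishing $31,000; Tooling $11,920; Logistics $2,270. Sum = $48,245.
Difference $48,240 − $48,245 = −$5 applied to largest billable hours (Finishing): Finishing becomes $30,995.

Fabrication: $3,055; Finishing: $30,995; Tooling: $11,920; Logistics: $2,270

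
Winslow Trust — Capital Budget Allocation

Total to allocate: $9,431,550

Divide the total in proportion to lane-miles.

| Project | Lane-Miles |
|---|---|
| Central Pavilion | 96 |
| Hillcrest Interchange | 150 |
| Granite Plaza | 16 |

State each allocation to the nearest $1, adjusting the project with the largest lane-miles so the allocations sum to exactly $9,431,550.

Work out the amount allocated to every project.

Central Pavilion: $3,455,835 | Hillcrest Interchange: $5,399,742 | Granite Plaza: $575,973

Total lane-miles = 96 + 150 + 16 = 262.
Unrounded shares: Central Pavilion 3,455,835.11; Hillcrest Interchange 5,399,742.37; Granite Plaza 575,972.52.
After rounding ($1): Central Pavilion $3,455,835; Hillcrest Interchange $5,399,742; Granite Plaza $575,973. Sum = $9,431,550.
Sum already equals the total — no adjustment.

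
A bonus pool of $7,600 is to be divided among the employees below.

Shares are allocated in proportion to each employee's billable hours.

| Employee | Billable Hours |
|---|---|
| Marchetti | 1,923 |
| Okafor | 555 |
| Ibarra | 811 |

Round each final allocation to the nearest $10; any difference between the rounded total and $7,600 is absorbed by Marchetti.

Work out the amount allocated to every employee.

Total billable hours = 3,289.
Pro-rata amounts: Marchetti 1,923/3,289 × $7,600 = 4,443.54; Okafor 555/3,289 × $7,600 = 1,282.46; Ibarra 811/3,289 × $7,600 = 1,874.00.
At nearest $10: Marchetti $4,440; Okafor $1,280; Ibarra $1,870. Sum = $7,590.
Difference $7,600 − $7,590 = +$10 applied to Marchetti: Marchetti becomes $4,450.

Marchetti: $4,450 · Okafor: $1,280 · Ibarra: $1,870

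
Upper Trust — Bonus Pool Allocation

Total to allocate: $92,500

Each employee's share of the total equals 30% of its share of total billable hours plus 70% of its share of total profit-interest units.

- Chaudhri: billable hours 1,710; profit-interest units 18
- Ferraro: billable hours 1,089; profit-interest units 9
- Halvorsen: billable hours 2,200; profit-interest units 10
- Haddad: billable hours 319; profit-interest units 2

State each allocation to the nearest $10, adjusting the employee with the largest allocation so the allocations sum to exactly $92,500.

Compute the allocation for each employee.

Billable hours total 5,318; profit-interest units total 39.
Composite weights (30% billable hours + 70% profit-interest units): Chaudhri 0.4195; Ferraro 0.2230; Halvorsen 0.3036; Haddad 0.0539.
Unrounded shares: Chaudhri 38,807.61; Ferraro 20,624.85; Halvorsen 28,082.44; Haddad 4,985.10.
At nearest $10: Chaudhri $38,810; Ferraro $20,620; Halvorsen $28,080; Haddad $4,990. Sum = $92,500.
No rounding difference to absorb.

Chaudhri: $38,810 | Ferraro: $20,620 | Halvorsen: $28,080 | Haddad: $4,990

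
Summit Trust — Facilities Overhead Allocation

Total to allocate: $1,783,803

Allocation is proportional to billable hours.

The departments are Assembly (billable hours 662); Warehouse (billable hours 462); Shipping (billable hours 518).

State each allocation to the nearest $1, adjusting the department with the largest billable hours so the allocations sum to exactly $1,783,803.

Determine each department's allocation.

Total billable hours = 662 + 462 + 518 = 1,642.
Raw shares: Assembly 719,170.27; Warehouse 501,898.29; Shipping 562,734.44.
Rounded to nearest $1: Assembly $719,170; Warehouse $501,898; Shipping $562,734. Sum = $1,783,802.
Difference $1,783,803 − $1,783,802 = +$1 applied to largest billable hours (Assembly): Assembly becomes $719,171.

Assembly: $719,171 · Warehouse: $501,898 · Shipping: $562,734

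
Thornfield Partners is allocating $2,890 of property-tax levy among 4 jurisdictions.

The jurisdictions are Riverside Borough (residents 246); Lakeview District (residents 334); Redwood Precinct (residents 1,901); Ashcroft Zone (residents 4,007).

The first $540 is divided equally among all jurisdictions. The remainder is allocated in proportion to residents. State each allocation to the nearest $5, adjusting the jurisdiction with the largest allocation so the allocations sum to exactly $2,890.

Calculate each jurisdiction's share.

First tranche $540 split equally: $135 each.
Remainder $2,350 by residents (total 6,488): Riverside Borough 89.10 → $90; Lakeview District 120.98 → $120; Redwood Precinct 688.56 → $690; Ashcroft Zone 1,451.36 → $1,450.
Totals: Riverside Borough $135 + $90 = $225; Lakeview District $135 + $120 = $255; Redwood Precinct $135 + $690 = $825; Ashcroft Zone $135 + $1,450 = $1,585.

Riverside Borough: $225; Lakeview District: $255; Redwood Precinct: $825; Ashcroft Zone: $1,585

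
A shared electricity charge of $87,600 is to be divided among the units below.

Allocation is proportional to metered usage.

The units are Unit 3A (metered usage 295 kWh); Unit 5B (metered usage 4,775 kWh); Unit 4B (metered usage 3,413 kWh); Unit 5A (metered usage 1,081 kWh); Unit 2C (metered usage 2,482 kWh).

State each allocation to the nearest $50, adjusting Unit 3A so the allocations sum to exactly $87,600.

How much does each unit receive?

Unit 3A: $2,200 · Unit 5B: $34,700 · Unit 4B: $24,800 · Unit 5A: $7,850 · Unit 2C: $18,050

Metered usage total: 12,046.
Pro-rata amounts: Unit 3A 295/12,046 × $87,600 = 2,145.28; Unit 5B 4,775/12,046 × $87,600 = 34,724.39; Unit 4B 3,413/12,046 × $87,600 = 24,819.76; Unit 5A 1,081/12,046 × $87,600 = 7,861.17; Unit 2C 2,482/12,046 × $87,600 = 18,049.41.
At nearest $50: Unit 3A $2,150; Unit 5B $34,700; Unit 4B $24,800; Unit 5A $7,850; Unit 2C $18,050. Sum = $87,550.
Difference $87,600 − $87,550 = +$50 applied to Unit 3A: Unit 3A becomes $2,200.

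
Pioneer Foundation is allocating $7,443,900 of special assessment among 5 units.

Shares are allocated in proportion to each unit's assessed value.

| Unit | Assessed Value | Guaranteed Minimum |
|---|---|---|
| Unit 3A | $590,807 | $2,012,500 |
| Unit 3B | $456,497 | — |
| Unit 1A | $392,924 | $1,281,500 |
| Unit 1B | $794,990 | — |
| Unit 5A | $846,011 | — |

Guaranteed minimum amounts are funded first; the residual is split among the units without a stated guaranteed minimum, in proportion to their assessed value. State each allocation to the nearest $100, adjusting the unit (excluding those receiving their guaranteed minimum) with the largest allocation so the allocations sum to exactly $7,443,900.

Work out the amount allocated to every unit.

Unit 3A: $2,012,500; Unit 3B: $903,200; Unit 1A: $1,281,500; Unit 1B: $1,572,900; Unit 5A: $1,673,800

Guaranteed amounts: Unit 3A $2,012,500; Unit 1A $1,281,500. Balance $4,149,900.
Balance split over remaining assessed value 2,097,498: Unit 3B 903,179.36 → $903,200; Unit 1B 1,572,887.79 → $1,572,900; Unit 5A 1,673,832.85 → $1,673,800.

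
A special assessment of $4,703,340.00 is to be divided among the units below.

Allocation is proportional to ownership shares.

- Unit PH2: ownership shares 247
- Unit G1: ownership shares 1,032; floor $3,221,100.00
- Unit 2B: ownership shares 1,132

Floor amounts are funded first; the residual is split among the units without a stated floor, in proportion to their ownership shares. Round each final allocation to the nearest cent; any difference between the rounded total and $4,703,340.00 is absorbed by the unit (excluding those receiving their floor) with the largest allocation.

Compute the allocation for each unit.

Unit PH2: $265,491.86 | Unit G1: $3,221,100.00 | Unit 2B: $1,216,748.14

Guaranteed amounts: Unit G1 $3,221,100.00. Remaining pool $1,482,240.00.
Remaining pool split over remaining ownership shares 1,379: Unit PH2 265,491.8637 → $265,491.86; Unit 2B 1,216,748.1363 → $1,216,748.14.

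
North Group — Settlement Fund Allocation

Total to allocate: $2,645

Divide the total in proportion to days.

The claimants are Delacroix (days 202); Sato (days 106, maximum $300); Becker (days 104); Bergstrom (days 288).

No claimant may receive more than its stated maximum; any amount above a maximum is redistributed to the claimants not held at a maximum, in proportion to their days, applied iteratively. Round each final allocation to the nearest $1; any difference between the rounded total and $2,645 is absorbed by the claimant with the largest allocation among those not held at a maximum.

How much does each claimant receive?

Delacroix: $797 | Sato: $300 | Becker: $411 | Bergstrom: $1,137

Total days = 700.
Pro-rata shares before constraints: Delacroix 763.27; Sato 400.53; Becker 392.97; Bergstrom 1,088.23.
Held at cap: Sato ($300); residual $2,345 reallocated over remaining days 594.
Remaining shares: Delacroix 797.46 → $797; Becker 410.57 → $411; Bergstrom 1,136.97 → $1,137.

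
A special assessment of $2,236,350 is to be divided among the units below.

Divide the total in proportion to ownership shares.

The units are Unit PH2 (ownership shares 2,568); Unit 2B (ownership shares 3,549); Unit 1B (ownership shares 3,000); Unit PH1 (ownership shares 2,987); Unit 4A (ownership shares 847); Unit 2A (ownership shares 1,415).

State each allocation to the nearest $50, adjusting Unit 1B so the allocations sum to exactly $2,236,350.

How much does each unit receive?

Sum of ownership shares: 14,366.
Raw shares: Unit PH2 2,568/14,366 × $2,236,350 = 399,759.63; Unit 2B 3,549/14,366 × $2,236,350 = 552,471.54; Unit 1B 3,000/14,366 × $2,236,350 = 467,008.91; Unit PH1 2,987/14,366 × $2,236,350 = 464,985.20; Unit 4A 847/14,366 × $2,236,350 = 131,852.18; Unit 2A 1,415/14,366 × $2,236,350 = 220,272.54.
After rounding ($50): Unit PH2 $399,750; Unit 2B $552,450; Unit 1B $467,000; Unit PH1 $465,000; Unit 4A $131,850; Unit 2A $220,250. Sum = $2,236,300.
Difference $2,236,350 − $2,236,300 = +$50 applied to Unit 1B: Unit 1B becomes $467,050.

Unit PH2: $399,750 | Unit 2B: $552,450 | Unit 1B: $467,050 | Unit PH1: $465,000 | Unit 4A: $131,850 | Unit 2A: $220,250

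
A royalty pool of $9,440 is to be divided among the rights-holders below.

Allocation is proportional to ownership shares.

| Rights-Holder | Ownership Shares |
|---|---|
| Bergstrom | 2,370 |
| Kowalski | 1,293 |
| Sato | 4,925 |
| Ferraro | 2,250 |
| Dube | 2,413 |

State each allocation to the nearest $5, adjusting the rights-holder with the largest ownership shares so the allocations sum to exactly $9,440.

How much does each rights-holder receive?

Ownership shares total: 13,251.
Unrounded shares: Bergstrom 2,370/13,251 × $9,440 = 1,688.39; Kowalski 1,293/13,251 × $9,440 = 921.13; Sato 4,925/13,251 × $9,440 = 3,508.57; Ferraro 2,250/13,251 × $9,440 = 1,602.90; Dube 2,413/13,251 × $9,440 = 1,719.02.
At nearest $5: Bergstrom $1,690; Kowalski $920; Sato $3,510; Ferraro $1,605; Dube $1,720. Sum = $9,445.
Difference $9,440 − $9,445 = −$5 applied to largest ownership shares (Sato): Sato becomes $3,505.

Bergstrom: $1,690; Kowalski: $920; Sato: $3,505; Ferraro: $1,605; Dube: $1,720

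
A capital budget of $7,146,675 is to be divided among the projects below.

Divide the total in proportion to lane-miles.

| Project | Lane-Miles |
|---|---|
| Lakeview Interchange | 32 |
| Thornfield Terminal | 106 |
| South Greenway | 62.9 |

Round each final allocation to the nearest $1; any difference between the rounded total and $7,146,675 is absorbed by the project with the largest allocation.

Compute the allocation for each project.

Lakeview Interchange: $1,138,345 · Thornfield Terminal: $3,770,770 · South Greenway: $2,237,560

Combined lane-miles = 200.9.
Raw shares: Lakeview Interchange 32/200.9 × $7,146,675 = 1,138,345.45; Thornfield Terminal 106/200.9 × $7,146,675 = 3,770,769.29; South Greenway 62.9/200.9 × $7,146,675 = 2,237,560.27.
After rounding ($1): Lakeview Interchange $1,138,345; Thornfield Terminal $3,770,769; South Greenway $2,237,560. Sum = $7,146,674.
Difference $7,146,675 − $7,146,674 = +$1 applied to largest allocation (Thornfield Terminal): Thornfield Terminal becomes $3,770,770.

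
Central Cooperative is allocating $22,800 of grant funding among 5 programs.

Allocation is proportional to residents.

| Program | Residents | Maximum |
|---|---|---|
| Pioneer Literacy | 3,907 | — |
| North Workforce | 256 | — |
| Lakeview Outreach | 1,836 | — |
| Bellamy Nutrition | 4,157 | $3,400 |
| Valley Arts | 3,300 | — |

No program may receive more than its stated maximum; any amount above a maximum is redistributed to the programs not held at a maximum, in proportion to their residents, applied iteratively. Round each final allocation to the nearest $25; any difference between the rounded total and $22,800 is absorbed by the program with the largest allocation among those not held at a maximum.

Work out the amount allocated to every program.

Pioneer Literacy: $8,175 | North Workforce: $525 | Lakeview Outreach: $3,825 | Bellamy Nutrition: $3,400 | Valley Arts: $6,875

Residents total: 13,456.
Proportional shares (ignoring caps): Pioneer Literacy 6,620.07; North Workforce 433.77; Lakeview Outreach 3,110.94; Bellamy Nutrition 7,043.67; Valley Arts 5,591.56.
Capped: Bellamy Nutrition ($3,400); balance $19,400 reallocated over remaining residents 9,299.
Shares after redistribution: Pioneer Literacy 8,150.96 → $8,150; North Workforce 534.08 → $525; Lakeview Outreach 3,830.35 → $3,825; Valley Arts 6,884.61 → $6,875.
Rounding difference +$25 applied to Pioneer Literacy → $8,175.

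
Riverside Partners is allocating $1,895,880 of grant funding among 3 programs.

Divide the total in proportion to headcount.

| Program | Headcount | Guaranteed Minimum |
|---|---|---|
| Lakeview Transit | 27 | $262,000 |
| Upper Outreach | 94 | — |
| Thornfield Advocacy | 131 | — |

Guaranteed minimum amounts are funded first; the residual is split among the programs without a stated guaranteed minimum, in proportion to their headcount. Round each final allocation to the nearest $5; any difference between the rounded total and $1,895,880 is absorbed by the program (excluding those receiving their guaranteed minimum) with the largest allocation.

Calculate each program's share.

Lakeview Transit: $262,000 | Upper Outreach: $682,600 | Thornfield Advocacy: $951,280

Fund the minimums — Lakeview Transit $262,000. Remaining pool $1,633,880.
Remaining pool split over remaining headcount 225: Upper Outreach 682,598.76 → $682,600; Thornfield Advocacy 951,281.24 → $951,280.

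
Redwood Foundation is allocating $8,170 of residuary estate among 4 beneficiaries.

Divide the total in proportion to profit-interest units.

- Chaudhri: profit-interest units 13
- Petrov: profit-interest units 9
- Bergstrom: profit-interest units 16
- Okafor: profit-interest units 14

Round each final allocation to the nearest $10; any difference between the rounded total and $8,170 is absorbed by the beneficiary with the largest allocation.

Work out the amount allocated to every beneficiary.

Sum of profit-interest units: 52.
Proportional shares: Chaudhri 13/52 × $8,170 = 2,042.50; Petrov 9/52 × $8,170 = 1,414.04; Bergstrom 16/52 × $8,170 = 2,513.85; Okafor 14/52 × $8,170 = 2,199.62.
Rounded to nearest $10: Chaudhri $2,040; Petrov $1,410; Bergstrom $2,510; Okafor $2,200. Sum = $8,160.
Difference $8,170 − $8,160 = +$10 applied to largest allocation (Bergstrom): Bergstrom becomes $2,520.

Chaudhri: $2,040 · Petrov: $1,410 · Bergstrom: $2,520 · Okafor: $2,200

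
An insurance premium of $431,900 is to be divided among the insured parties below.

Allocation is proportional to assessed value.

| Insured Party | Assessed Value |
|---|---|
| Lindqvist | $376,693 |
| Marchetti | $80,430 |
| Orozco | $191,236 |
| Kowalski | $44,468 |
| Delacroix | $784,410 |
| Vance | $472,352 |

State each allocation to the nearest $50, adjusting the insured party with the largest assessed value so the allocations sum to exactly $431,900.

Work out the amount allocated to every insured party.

Total assessed value = 1,949,589.
Raw shares: Lindqvist 376,693/1,949,589 × $431,900 = 83,450.26; Marchetti 80,430/1,949,589 × $431,900 = 17,817.97; Orozco 191,236/1,949,589 × $431,900 = 42,365.25; Kowalski 44,468/1,949,589 × $431,900 = 9,851.17; Delacroix 784,410/1,949,589 × $431,900 = 173,773.38; Vance 472,352/1,949,589 × $431,900 = 104,641.97.
After rounding ($50): Lindqvist $83,450; Marchetti $17,800; Orozco $42,350; Kowalski $9,850; Delacroix $173,750; Vance $104,650. Sum = $431,850.
Difference $431,900 − $431,850 = +$50 applied to largest assessed value (Delacroix): Delacroix becomes $173,800.

Lindqvist: $83,450 | Marchetti: $17,800 | Orozco: $42,350 | Kowalski: $9,850 | Delacroix: $173,800 | Vance: $104,650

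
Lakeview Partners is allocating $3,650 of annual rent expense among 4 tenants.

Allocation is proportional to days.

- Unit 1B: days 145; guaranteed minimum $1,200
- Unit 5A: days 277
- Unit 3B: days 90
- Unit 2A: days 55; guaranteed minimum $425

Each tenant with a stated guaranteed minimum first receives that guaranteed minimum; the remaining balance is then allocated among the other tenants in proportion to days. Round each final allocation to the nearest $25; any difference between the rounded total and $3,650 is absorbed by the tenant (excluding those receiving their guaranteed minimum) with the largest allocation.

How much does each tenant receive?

Unit 1B: $1,200; Unit 5A: $1,525; Unit 3B: $500; Unit 2A: $425

Minimums first: Unit 1B $1,200; Unit 2A $425. Residual $2,025.
Residual split over remaining days 367: Unit 5A 1,528.41 → $1,525; Unit 3B 496.59 → $500.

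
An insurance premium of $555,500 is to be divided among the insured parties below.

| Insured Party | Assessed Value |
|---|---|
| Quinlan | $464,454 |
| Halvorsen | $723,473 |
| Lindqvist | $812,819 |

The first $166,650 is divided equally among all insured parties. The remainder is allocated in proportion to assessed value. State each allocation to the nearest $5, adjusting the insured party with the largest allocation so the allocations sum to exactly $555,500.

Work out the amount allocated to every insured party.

Quinlan: $145,820 | Halvorsen: $196,160 | Lindqvist: $213,520

$166,650 shared equally gives $55,550 per insured party.
Remainder $388,850 by assessed value (total 2,000,746): Quinlan 90,267.80 → $90,270; Halvorsen 140,608.79 → $140,610; Lindqvist 157,973.41 → $157,975.
Rounding difference −$5 on remainder applied to Lindqvist.
Totals: Quinlan $55,550 + $90,270 = $145,820; Halvorsen $55,550 + $140,610 = $196,160; Lindqvist $55,550 + $157,970 = $213,520.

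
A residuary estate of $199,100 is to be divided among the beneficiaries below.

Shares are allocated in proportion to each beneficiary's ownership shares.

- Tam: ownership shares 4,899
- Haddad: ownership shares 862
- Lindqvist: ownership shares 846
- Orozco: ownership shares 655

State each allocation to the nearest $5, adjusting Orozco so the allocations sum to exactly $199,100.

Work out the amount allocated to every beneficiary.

Tam: $134,315; Haddad: $23,635; Lindqvist: $23,195; Orozco: $17,955

Combined ownership shares = 7,262.
Proportional shares: Tam 4,899/7,262 × $199,100 = 134,314.36; Haddad 862/7,262 × $199,100 = 23,633.19; Lindqvist 846/7,262 × $199,100 = 23,194.52; Orozco 655/7,262 × $199,100 = 17,957.93.
After rounding ($5): Tam $134,315; Haddad $23,635; Lindqvist $23,195; Orozco $17,960. Sum = $199,105.
Difference $199,100 − $199,105 = −$5 applied to Orozco: Orozco becomes $17,955.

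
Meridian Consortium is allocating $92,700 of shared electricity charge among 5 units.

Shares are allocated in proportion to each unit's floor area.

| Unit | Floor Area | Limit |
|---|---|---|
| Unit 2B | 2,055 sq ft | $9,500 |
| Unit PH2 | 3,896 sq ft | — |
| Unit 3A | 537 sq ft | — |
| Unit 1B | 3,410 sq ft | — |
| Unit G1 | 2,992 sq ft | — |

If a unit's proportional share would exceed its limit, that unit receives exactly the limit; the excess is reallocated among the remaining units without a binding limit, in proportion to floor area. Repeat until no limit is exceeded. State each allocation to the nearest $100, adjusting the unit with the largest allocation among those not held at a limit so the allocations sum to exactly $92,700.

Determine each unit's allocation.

Total floor area = 12,890.
Pro-rata shares before constraints: Unit 2B 14,778.78; Unit PH2 28,018.56; Unit 3A 3,861.90; Unit 1B 24,523.43; Unit G1 21,517.33.
Capped: Unit 2B ($9,500); residual $83,200 reallocated over remaining floor area 10,835.
Remaining shares: Unit PH2 29,916.68 → $29,900; Unit 3A 4,123.53 → $4,100; Unit 1B 26,184.77 → $26,200; Unit G1 22,975.03 → $23,000.

Unit 2B: $9,500 | Unit PH2: $29,900 | Unit 3A: $4,100 | Unit 1B: $26,200 | Unit G1: $23,000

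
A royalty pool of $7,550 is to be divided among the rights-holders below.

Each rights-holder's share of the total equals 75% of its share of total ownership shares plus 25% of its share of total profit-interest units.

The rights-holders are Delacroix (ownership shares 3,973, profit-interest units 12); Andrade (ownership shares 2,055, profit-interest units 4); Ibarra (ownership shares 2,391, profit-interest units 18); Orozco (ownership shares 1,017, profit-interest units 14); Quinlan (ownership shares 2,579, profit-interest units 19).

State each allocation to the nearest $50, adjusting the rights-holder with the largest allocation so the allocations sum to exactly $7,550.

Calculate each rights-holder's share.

Ownership shares total 12,015; profit-interest units total 67.
Combined weights (75% ownership shares + 25% profit-interest units): Delacroix 0.2928; Andrade 0.1432; Ibarra 0.2164; Orozco 0.1157; Quinlan 0.2319.
Unrounded shares: Delacroix 2,210.48; Andrade 1,081.18; Ibarra 1,633.93; Orozco 873.70; Quinlan 1,750.71.
At nearest $50: Delacroix $2,200; Andrade $1,100; Ibarra $1,650; Orozco $850; Quinlan $1,750. Sum = $7,550.
No rounding difference to absorb.

Delacroix: $2,200 · Andrade: $1,100 · Ibarra: $1,650 · Orozco: $850 · Quinlan: $1,750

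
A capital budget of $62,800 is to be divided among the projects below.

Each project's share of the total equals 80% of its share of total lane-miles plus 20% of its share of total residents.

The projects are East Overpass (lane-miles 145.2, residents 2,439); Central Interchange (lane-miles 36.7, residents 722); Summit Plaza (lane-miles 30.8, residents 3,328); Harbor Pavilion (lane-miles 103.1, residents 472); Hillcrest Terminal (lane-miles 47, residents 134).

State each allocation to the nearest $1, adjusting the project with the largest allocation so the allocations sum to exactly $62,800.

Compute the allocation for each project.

Lane-miles total 362.8; residents total 7,095.
Blended shares (80% lane-miles + 20% residents): East Overpass 0.3889; Central Interchange 0.1013; Summit Plaza 0.1617; Harbor Pavilion 0.2406; Hillcrest Terminal 0.1074.
Proportional shares: East Overpass 24,424.74; Central Interchange 6,360.29; Summit Plaza 10,156.57; Harbor Pavilion 15,112.70; Hillcrest Terminal 6,745.70.
Rounded to nearest $1: East Overpass $24,425; Central Interchange $6,360; Summit Plaza $10,157; Harbor Pavilion $15,113; Hillcrest Terminal $6,746. Sum = $62,801.
Difference $62,800 − $62,801 = −$1 applied to largest allocation (East Overpass): East Overpass becomes $24,424.

East Overpass: $24,424 | Central Interchange: $6,360 | Summit Plaza: $10,157 | Harbor Pavilion: $15,113 | Hillcrest Terminal: $6,746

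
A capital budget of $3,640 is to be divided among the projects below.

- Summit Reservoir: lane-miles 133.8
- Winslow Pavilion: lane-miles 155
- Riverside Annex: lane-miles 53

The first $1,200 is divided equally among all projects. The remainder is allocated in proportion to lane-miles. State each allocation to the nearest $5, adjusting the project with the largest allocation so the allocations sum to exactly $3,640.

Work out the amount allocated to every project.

Summit Reservoir: $1,355; Winslow Pavilion: $1,505; Riverside Annex: $780

Equal tier: $1,200 ÷ 3 = $400 apiece.
Remainder $2,440 by lane-miles (total 341.8): Summit Reservoir 955.16 → $955; Winslow Pavilion 1,106.50 → $1,105; Riverside Annex 378.35 → $380.
Totals: Summit Reservoir $400 + $955 = $1,355; Winslow Pavilion $400 + $1,105 = $1,505; Riverside Annex $400 + $380 = $780.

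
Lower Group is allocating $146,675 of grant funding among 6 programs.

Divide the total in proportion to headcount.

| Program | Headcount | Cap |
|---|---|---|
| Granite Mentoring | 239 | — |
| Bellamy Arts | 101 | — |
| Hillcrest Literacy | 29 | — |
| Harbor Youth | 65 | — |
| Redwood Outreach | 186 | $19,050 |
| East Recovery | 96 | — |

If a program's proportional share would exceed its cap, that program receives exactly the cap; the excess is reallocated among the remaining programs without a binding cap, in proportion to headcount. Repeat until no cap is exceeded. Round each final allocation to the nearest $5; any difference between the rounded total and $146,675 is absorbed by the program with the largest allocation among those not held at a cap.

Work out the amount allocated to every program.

Granite Mentoring: $57,555 | Bellamy Arts: $24,320 | Hillcrest Literacy: $6,985 | Harbor Youth: $15,650 | Redwood Outreach: $19,050 | East Recovery: $23,115

Headcount total: 716.
Unconstrained shares: Granite Mentoring 48,959.95; Bellamy Arts 20,690.19; Hillcrest Literacy 5,940.75; Harbor Youth 13,315.47; Redwood Outreach 38,102.72; East Recovery 19,665.92.
Capped: Redwood Outreach ($19,050); residual $127,625 reallocated over remaining headcount 530.
Remaining shares: Granite Mentoring 57,551.65 → $57,550; Bellamy Arts 24,320.99 → $24,320; Hillcrest Literacy 6,983.25 → $6,985; Harbor Youth 15,652.12 → $15,650; East Recovery 23,116.98 → $23,115.
Rounding difference +$5 applied to Granite Mentoring → $57,555.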